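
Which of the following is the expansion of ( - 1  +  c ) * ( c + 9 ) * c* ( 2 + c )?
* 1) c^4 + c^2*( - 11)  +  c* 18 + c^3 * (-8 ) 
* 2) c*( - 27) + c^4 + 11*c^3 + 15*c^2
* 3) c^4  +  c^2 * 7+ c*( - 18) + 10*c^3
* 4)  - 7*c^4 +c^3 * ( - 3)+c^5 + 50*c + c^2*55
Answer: 3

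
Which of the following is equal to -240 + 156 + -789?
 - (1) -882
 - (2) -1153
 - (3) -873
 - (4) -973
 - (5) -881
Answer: 3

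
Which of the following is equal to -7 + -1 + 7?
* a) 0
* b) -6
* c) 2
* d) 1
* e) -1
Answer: e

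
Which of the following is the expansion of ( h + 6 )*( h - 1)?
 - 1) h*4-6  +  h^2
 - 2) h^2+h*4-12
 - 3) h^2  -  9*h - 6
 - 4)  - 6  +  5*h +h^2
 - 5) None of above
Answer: 4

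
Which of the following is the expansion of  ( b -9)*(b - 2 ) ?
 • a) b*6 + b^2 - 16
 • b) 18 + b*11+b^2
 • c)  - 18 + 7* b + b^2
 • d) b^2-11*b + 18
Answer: d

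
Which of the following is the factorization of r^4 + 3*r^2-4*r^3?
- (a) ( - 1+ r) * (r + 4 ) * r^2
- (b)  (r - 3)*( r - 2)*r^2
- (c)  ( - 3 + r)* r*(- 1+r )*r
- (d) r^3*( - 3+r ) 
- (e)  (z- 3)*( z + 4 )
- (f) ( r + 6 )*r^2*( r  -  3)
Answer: c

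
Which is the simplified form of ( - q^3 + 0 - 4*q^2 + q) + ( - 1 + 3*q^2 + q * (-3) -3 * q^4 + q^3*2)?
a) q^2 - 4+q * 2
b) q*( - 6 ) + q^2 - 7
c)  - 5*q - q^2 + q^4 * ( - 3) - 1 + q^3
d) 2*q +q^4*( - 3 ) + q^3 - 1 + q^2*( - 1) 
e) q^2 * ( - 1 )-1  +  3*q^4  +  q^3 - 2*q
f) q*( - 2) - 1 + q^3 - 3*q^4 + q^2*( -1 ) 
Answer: f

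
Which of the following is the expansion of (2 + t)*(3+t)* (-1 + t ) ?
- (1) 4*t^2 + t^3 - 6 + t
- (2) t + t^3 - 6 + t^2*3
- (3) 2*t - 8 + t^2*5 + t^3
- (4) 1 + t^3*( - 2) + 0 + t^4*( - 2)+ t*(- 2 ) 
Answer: 1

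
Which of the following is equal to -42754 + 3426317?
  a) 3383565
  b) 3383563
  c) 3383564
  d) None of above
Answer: b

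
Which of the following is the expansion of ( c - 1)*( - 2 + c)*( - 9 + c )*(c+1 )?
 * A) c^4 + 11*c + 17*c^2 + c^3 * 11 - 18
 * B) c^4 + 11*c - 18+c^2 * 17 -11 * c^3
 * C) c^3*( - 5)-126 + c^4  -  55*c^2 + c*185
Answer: B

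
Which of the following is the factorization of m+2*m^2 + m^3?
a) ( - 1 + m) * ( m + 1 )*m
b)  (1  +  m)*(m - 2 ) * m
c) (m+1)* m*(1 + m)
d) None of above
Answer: c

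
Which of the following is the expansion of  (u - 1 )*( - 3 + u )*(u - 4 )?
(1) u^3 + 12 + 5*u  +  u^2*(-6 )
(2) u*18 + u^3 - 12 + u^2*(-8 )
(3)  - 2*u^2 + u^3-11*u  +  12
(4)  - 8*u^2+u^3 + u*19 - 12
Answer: 4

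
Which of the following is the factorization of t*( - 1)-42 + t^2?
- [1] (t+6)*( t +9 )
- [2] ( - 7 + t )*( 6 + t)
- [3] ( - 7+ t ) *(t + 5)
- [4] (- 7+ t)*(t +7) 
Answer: 2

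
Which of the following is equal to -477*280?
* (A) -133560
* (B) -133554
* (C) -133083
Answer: A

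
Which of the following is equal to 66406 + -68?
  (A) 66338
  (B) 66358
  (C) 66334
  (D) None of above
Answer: A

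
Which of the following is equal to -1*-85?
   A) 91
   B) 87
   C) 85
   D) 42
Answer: C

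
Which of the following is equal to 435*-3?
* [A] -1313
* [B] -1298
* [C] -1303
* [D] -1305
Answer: D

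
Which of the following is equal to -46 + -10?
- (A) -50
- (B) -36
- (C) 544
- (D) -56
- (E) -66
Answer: D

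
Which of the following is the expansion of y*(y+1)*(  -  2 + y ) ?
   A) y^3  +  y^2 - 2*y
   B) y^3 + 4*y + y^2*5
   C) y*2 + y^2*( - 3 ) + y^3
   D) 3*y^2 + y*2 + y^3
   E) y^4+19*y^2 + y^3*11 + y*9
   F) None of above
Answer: F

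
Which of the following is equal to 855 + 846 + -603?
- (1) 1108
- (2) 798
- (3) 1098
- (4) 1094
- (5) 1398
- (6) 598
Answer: 3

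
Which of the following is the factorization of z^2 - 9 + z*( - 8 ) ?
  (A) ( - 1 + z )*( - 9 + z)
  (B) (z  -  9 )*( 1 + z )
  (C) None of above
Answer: B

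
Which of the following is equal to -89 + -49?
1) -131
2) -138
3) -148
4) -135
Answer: 2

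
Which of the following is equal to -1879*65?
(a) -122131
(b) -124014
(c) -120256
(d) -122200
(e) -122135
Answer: e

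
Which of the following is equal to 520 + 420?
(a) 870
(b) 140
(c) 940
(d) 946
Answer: c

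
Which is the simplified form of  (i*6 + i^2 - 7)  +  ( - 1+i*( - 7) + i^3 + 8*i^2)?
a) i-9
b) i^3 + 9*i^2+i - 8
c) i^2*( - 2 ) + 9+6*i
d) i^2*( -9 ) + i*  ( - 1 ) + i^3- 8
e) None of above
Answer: e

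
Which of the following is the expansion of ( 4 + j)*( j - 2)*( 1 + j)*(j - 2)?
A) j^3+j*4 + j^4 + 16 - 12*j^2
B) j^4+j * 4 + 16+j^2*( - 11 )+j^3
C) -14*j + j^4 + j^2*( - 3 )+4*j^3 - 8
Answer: A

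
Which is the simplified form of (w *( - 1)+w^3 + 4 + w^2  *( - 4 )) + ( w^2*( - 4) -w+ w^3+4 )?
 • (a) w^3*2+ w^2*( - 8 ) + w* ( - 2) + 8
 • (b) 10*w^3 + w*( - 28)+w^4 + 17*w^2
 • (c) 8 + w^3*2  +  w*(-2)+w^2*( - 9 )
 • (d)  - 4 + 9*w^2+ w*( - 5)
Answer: a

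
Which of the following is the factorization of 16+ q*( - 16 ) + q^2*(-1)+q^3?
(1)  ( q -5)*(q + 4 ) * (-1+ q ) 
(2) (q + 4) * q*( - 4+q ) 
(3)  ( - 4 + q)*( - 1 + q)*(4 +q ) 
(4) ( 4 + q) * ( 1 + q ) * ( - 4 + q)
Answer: 3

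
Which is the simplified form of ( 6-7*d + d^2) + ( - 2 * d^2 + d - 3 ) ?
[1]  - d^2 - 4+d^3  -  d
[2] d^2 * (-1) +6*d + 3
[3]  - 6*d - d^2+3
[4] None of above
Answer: 3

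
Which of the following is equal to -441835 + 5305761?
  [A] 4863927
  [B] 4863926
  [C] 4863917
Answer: B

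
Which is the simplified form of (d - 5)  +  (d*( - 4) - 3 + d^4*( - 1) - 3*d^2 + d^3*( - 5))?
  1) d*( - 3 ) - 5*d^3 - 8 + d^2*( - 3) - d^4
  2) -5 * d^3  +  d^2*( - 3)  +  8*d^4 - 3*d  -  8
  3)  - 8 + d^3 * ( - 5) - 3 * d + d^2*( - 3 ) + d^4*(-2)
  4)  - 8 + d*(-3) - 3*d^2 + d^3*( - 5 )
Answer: 1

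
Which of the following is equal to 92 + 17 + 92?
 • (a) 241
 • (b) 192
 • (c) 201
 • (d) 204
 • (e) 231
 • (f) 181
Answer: c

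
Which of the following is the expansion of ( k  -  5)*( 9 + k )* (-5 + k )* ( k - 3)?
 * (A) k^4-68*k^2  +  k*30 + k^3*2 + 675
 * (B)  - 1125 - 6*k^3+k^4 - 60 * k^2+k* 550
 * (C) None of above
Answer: C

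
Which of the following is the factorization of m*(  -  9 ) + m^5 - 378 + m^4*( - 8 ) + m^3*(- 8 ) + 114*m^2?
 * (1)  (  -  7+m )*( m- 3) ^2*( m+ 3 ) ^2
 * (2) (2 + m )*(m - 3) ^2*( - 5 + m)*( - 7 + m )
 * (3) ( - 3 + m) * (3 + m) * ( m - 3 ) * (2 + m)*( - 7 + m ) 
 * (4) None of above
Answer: 3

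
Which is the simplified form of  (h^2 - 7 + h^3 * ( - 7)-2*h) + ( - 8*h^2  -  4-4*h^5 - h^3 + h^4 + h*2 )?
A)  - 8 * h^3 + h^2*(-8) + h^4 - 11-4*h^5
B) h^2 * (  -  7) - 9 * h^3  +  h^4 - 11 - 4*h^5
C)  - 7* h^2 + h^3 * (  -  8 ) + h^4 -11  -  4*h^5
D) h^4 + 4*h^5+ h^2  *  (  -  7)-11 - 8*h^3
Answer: C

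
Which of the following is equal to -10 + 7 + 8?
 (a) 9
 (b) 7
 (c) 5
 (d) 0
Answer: c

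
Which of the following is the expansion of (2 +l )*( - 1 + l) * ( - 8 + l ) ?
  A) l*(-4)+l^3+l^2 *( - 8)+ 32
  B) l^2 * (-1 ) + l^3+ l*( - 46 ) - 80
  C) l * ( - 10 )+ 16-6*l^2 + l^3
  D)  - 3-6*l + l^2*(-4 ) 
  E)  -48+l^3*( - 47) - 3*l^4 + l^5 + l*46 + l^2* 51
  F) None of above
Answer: F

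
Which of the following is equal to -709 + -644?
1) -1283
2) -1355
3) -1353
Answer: 3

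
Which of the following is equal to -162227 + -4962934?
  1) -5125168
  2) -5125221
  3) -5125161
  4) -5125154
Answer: 3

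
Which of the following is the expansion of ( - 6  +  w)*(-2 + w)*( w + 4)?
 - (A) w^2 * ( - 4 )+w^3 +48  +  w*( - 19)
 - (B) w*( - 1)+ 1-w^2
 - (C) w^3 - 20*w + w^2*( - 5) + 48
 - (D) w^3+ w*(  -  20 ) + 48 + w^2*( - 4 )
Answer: D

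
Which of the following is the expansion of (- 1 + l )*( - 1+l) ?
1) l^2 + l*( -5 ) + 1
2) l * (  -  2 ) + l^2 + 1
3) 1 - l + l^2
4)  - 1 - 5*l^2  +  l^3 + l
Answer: 2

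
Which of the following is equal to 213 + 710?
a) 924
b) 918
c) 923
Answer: c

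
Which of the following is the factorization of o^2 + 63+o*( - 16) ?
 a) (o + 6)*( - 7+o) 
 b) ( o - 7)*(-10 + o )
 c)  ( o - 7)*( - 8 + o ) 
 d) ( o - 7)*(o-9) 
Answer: d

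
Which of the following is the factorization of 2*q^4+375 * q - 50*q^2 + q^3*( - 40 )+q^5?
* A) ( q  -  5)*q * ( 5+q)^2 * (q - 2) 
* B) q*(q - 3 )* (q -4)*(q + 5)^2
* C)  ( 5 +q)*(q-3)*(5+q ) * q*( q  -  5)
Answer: C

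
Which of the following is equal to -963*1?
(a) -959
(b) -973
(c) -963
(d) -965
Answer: c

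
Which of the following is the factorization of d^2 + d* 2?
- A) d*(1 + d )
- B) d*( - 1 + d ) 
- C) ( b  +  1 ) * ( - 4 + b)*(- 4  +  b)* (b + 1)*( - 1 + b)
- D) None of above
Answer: D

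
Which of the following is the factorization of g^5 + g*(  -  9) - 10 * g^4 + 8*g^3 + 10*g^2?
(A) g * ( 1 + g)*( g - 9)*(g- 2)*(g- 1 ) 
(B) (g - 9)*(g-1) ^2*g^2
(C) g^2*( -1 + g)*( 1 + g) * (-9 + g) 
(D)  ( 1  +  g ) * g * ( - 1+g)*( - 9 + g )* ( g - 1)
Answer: D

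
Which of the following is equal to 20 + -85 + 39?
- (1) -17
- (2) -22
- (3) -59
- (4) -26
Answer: 4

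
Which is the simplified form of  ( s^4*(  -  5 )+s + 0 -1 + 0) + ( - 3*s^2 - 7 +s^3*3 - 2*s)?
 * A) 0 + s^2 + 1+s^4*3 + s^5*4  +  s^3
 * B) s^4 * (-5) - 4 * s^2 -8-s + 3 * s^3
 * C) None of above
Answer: C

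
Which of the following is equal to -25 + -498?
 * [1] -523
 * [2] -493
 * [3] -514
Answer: 1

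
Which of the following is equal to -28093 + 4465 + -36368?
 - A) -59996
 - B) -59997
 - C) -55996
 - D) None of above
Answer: A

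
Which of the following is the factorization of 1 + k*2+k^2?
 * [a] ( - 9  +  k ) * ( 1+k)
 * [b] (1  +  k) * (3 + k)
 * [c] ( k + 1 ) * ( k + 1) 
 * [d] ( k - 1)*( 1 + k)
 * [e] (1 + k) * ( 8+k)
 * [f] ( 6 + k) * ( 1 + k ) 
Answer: c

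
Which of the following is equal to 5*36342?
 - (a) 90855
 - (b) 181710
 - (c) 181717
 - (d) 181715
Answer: b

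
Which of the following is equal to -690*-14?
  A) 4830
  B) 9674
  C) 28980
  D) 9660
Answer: D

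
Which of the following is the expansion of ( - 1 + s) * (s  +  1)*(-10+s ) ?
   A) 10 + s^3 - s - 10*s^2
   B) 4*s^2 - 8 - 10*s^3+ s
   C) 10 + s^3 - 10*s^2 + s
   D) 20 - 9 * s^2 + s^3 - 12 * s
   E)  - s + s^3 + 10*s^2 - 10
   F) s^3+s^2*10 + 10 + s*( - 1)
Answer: A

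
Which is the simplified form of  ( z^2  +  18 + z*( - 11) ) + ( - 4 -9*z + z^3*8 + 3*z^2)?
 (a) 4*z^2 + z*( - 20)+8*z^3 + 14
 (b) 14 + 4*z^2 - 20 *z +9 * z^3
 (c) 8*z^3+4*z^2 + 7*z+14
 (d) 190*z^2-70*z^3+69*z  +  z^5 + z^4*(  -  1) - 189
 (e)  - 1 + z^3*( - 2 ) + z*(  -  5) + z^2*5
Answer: a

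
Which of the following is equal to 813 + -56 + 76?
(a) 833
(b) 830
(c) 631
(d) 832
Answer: a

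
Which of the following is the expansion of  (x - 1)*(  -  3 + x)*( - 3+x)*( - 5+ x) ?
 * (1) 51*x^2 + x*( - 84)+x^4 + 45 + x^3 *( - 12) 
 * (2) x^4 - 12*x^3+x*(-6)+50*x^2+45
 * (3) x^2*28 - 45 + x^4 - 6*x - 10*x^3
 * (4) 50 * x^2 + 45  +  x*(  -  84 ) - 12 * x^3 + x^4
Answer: 4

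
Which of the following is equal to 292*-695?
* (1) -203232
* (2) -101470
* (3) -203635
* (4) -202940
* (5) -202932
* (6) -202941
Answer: 4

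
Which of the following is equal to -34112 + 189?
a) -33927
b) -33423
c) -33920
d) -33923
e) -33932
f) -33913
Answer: d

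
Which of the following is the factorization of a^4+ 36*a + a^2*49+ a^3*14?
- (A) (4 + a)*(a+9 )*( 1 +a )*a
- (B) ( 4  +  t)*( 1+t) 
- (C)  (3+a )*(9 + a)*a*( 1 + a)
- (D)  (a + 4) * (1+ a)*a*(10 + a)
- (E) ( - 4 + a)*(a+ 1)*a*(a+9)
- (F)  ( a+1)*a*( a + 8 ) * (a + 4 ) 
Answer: A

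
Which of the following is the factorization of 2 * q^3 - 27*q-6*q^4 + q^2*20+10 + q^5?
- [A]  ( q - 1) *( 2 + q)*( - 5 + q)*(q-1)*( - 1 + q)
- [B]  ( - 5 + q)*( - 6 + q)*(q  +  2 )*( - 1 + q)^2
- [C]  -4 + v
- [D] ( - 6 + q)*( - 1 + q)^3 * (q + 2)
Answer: A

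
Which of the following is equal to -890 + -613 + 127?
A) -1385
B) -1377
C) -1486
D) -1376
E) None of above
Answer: D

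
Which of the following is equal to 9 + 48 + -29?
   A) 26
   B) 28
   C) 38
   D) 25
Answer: B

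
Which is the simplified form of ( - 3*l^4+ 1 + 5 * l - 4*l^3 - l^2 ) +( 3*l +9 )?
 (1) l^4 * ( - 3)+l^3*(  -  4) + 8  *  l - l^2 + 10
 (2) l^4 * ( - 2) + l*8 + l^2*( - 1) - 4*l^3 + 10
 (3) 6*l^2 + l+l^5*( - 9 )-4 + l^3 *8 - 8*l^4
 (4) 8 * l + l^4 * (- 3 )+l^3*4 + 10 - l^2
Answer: 1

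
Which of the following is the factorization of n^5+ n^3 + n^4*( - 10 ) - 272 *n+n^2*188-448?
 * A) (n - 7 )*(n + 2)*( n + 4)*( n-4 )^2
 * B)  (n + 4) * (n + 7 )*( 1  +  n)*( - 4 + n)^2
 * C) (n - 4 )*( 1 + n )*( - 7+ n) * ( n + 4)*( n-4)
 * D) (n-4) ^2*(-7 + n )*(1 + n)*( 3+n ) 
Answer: C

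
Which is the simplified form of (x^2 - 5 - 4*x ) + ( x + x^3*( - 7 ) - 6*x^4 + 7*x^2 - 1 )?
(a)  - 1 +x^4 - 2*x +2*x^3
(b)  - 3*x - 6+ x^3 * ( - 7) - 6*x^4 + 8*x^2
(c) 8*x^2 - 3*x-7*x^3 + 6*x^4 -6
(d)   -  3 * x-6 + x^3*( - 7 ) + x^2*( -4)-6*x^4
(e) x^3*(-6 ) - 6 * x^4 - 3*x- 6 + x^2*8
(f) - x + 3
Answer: b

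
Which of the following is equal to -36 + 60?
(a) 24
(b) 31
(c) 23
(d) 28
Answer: a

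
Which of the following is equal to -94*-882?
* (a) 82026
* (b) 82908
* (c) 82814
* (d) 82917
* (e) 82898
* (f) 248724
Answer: b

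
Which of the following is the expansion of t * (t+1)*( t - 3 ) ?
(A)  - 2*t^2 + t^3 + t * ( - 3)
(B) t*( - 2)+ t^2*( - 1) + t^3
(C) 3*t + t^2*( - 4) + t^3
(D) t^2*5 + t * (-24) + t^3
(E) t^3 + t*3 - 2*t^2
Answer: A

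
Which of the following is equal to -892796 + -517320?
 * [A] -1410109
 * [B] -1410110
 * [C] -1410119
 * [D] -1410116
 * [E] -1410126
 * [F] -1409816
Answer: D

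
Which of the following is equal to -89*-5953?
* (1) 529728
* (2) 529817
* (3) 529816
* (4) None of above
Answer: 2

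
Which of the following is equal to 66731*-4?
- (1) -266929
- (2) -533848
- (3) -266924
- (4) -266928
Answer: 3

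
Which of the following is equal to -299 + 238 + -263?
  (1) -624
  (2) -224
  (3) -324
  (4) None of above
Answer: 3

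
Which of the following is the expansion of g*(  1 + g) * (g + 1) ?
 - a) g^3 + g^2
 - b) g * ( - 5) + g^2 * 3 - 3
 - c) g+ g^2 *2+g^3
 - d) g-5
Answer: c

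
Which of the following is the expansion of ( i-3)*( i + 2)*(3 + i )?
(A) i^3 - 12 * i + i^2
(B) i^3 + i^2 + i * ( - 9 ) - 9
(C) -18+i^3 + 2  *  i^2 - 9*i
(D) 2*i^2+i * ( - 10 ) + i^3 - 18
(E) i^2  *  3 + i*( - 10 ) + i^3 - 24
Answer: C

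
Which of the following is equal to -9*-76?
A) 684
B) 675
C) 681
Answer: A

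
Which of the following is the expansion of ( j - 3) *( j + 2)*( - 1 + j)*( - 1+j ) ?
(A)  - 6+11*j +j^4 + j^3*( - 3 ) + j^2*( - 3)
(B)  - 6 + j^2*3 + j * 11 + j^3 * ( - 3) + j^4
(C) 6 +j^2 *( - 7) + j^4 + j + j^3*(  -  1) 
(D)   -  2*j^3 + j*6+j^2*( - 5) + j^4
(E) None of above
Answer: A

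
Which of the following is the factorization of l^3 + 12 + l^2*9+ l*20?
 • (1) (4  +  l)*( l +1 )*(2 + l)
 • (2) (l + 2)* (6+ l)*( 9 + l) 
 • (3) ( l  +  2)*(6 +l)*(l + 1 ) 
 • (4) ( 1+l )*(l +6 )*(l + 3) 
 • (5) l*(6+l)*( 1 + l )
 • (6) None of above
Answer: 3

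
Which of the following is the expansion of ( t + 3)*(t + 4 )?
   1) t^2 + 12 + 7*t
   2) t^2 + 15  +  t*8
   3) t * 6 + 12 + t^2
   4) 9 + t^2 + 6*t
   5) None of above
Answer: 1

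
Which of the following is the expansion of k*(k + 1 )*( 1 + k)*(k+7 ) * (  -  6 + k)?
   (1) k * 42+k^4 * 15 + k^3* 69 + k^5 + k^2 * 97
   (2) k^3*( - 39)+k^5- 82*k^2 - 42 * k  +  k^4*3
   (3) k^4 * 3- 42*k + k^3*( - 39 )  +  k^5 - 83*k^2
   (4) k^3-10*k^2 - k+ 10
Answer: 3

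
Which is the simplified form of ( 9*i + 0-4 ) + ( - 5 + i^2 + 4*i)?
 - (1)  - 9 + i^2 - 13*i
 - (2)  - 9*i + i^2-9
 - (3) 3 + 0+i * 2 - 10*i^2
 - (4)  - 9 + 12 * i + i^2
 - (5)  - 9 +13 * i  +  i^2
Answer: 5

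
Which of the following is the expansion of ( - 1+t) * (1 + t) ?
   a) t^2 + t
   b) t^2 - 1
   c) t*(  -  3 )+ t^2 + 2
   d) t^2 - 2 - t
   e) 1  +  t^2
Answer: b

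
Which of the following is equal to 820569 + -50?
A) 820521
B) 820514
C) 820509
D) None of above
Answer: D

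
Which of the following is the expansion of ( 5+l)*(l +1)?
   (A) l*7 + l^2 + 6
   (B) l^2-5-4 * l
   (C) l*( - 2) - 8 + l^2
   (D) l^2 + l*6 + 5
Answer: D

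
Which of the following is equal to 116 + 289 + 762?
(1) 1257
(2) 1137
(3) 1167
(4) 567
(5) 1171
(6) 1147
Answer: 3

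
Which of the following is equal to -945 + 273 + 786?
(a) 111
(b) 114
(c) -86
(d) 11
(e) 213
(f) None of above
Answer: b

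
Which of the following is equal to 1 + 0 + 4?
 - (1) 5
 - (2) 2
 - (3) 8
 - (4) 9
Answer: 1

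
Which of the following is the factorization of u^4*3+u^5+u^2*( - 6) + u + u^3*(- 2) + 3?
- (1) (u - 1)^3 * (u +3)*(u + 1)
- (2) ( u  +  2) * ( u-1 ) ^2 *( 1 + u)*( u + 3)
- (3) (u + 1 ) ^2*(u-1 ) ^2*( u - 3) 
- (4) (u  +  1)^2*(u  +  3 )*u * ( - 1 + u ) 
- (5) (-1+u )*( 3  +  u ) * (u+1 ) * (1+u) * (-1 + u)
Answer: 5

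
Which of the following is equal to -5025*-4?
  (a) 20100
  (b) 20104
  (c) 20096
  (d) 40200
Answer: a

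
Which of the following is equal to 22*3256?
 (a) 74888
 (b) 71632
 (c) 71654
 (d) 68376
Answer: b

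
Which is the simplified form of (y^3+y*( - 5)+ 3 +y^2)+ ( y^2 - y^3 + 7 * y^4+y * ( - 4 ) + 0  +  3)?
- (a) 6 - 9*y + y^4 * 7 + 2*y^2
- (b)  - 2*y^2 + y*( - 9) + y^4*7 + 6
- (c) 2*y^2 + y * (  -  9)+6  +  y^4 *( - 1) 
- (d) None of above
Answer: a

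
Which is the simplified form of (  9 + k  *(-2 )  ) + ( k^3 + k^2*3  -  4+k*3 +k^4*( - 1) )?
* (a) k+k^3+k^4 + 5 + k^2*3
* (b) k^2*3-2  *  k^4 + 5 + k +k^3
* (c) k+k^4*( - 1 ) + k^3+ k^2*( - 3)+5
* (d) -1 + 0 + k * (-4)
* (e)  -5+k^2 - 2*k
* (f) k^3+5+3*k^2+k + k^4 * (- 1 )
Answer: f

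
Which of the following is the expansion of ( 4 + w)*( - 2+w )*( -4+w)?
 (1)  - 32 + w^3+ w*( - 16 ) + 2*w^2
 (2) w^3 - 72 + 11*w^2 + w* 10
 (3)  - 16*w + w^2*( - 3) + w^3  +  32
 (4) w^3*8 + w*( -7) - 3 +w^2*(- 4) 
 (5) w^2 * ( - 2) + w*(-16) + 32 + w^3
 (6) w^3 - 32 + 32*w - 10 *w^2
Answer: 5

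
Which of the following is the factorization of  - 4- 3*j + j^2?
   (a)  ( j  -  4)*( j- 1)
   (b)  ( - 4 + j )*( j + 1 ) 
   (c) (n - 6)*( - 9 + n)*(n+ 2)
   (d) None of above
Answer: b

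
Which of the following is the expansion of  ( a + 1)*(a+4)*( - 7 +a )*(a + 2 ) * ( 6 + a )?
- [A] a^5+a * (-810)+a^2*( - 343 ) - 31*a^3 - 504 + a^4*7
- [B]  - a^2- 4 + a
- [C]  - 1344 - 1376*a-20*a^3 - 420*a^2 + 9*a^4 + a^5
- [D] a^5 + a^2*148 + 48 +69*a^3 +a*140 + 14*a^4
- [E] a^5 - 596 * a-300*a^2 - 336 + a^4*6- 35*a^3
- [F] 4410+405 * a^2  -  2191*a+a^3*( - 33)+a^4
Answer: E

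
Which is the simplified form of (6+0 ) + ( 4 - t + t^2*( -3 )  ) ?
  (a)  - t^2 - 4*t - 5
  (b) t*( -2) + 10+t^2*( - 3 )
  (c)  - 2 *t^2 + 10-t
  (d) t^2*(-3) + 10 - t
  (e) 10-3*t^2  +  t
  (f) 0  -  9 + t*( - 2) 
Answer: d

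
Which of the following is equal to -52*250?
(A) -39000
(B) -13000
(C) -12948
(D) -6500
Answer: B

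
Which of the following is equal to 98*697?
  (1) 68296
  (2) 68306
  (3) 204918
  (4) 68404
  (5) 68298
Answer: 2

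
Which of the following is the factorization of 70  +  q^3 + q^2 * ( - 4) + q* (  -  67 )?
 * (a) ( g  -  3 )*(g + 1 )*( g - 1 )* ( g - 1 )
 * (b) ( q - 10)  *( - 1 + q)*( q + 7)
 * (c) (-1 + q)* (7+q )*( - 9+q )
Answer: b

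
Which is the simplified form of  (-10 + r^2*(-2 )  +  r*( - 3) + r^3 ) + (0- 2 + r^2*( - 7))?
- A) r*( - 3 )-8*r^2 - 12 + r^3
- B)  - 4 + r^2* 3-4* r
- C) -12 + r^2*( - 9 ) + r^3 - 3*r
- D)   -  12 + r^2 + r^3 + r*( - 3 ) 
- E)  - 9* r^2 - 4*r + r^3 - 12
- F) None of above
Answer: C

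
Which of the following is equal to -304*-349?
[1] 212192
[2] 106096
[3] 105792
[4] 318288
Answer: 2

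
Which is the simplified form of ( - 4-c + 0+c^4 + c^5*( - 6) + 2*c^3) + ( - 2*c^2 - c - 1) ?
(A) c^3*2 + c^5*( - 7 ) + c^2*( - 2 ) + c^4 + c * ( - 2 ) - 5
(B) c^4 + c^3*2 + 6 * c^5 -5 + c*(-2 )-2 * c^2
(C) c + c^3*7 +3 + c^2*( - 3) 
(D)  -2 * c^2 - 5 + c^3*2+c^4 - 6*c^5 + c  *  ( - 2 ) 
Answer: D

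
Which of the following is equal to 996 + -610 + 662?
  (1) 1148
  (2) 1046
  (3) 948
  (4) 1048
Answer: 4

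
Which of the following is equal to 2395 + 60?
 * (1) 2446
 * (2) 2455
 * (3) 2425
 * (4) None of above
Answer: 2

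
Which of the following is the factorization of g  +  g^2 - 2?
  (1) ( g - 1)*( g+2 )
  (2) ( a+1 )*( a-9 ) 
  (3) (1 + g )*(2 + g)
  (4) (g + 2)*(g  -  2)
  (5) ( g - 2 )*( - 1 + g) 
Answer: 1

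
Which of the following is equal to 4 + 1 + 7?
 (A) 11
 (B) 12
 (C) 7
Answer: B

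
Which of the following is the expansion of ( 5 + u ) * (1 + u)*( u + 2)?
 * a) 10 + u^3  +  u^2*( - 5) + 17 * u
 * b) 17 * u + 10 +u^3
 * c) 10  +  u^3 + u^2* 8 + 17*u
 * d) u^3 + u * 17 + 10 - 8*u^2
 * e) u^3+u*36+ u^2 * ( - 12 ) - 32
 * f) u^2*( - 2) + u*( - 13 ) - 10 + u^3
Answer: c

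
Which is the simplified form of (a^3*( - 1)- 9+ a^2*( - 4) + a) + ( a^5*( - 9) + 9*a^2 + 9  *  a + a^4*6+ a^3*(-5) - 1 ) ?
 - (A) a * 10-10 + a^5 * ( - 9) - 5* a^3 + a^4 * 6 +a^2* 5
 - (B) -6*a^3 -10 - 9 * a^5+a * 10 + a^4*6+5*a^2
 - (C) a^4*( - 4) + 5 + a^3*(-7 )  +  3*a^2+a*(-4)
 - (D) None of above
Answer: B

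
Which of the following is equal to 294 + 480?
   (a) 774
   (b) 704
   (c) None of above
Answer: a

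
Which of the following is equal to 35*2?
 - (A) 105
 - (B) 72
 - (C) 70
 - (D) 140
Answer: C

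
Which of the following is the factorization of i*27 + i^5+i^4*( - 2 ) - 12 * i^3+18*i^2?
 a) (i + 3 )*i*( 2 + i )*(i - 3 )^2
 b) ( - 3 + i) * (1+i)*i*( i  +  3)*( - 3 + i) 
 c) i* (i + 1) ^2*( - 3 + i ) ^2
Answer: b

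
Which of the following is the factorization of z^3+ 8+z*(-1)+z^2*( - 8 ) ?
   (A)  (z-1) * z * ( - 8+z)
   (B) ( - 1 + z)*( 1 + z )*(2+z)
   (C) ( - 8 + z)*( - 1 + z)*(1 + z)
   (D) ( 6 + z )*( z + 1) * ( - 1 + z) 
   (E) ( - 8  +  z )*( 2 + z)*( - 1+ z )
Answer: C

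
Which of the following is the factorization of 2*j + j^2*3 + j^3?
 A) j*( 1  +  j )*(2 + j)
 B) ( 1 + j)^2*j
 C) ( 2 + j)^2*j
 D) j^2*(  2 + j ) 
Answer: A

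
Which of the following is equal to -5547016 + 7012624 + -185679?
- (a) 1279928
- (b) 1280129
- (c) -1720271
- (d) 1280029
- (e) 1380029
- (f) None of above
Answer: f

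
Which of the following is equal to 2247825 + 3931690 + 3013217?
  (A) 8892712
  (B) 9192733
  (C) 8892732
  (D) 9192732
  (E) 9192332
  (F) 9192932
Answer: D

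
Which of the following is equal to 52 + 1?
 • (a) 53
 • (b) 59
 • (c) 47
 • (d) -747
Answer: a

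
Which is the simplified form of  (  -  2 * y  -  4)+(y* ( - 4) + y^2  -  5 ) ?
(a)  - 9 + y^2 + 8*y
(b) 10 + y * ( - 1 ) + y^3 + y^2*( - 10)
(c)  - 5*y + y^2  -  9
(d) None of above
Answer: d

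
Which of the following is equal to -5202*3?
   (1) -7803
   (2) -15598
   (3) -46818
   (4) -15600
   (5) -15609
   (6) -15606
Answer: 6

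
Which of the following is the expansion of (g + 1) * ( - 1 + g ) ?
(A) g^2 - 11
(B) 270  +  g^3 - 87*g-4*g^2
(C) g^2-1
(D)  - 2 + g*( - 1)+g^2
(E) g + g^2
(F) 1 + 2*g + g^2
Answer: C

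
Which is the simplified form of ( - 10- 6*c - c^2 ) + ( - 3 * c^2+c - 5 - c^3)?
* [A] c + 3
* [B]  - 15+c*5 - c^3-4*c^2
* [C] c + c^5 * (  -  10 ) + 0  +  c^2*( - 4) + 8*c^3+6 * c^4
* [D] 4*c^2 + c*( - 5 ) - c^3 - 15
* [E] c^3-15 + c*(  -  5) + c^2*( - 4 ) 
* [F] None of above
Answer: F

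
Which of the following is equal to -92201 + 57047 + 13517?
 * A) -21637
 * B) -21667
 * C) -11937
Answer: A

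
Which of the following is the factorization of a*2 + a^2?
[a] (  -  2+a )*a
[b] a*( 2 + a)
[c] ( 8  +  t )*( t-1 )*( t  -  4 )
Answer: b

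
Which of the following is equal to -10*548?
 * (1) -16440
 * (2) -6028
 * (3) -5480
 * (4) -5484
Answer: 3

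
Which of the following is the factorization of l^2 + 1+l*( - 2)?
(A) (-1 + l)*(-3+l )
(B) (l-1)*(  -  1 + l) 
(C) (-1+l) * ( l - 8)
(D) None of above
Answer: B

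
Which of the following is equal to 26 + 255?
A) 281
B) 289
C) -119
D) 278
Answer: A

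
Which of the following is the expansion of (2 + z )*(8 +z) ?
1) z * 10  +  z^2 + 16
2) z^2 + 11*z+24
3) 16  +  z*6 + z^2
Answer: 1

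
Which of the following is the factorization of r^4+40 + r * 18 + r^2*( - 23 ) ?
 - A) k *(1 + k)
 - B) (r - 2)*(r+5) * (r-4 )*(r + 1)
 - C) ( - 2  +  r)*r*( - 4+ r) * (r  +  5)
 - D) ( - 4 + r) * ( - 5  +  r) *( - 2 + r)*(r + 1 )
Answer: B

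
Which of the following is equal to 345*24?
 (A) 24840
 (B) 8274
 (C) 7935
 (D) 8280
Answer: D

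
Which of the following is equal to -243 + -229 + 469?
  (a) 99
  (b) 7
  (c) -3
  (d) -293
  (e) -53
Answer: c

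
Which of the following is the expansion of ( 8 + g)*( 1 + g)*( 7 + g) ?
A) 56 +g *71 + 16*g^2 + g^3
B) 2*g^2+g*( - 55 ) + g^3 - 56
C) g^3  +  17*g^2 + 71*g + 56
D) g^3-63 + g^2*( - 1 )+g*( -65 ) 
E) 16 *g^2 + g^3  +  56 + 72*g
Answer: A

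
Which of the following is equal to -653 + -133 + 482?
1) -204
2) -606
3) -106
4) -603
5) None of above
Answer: 5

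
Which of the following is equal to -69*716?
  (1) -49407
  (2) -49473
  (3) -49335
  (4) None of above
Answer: 4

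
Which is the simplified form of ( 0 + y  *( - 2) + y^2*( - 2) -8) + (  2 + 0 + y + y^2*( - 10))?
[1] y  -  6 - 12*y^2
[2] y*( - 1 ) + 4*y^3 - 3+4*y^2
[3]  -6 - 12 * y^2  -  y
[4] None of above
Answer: 3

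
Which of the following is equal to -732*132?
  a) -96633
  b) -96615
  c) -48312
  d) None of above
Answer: d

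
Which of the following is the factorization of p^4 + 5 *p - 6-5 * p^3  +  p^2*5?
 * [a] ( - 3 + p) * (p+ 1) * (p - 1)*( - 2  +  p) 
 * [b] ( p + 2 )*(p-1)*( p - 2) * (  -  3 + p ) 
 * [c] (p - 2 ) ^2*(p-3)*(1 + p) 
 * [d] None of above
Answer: a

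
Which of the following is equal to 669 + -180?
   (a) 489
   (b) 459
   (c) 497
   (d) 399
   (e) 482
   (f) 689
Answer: a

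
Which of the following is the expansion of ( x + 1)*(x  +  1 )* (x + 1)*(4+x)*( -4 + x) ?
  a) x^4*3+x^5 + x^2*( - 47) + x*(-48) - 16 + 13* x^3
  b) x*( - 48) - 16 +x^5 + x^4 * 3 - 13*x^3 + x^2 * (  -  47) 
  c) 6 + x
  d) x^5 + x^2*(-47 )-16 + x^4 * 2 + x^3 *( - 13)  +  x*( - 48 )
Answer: b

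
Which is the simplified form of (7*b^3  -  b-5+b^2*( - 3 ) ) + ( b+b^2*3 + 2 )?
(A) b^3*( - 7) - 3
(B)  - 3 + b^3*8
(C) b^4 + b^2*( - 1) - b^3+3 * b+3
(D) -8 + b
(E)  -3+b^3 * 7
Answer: E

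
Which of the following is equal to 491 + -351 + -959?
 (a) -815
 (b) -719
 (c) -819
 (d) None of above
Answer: c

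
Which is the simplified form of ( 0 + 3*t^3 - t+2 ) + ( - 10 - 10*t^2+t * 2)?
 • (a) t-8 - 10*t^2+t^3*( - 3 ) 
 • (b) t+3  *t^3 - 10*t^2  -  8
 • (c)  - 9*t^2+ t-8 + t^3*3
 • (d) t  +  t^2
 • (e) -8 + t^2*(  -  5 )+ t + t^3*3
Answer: b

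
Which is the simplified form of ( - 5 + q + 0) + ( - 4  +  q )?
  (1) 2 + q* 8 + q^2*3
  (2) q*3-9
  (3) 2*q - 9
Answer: 3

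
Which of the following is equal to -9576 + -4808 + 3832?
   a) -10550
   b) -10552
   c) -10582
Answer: b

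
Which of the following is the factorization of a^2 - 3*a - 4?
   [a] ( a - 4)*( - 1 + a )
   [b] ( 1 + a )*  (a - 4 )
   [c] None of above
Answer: b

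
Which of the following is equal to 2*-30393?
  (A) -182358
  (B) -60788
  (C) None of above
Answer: C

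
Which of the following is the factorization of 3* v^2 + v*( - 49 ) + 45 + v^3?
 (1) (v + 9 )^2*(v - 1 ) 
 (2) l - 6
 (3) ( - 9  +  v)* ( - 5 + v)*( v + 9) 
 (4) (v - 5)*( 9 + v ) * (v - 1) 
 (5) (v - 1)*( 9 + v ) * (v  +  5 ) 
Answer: 4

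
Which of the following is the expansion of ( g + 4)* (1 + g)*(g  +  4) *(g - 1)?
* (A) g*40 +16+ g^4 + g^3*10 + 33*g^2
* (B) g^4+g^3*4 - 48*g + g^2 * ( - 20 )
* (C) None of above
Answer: C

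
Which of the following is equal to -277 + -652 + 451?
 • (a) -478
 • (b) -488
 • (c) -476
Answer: a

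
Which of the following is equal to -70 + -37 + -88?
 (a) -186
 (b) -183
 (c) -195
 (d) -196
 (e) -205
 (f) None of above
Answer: c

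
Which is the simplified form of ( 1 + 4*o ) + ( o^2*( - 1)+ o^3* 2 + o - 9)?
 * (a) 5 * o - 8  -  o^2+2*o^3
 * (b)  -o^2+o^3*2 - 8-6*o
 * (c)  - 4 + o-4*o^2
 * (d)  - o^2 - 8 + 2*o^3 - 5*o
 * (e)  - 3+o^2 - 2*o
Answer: a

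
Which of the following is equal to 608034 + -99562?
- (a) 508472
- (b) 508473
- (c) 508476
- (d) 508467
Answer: a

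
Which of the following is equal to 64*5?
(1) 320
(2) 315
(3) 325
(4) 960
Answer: 1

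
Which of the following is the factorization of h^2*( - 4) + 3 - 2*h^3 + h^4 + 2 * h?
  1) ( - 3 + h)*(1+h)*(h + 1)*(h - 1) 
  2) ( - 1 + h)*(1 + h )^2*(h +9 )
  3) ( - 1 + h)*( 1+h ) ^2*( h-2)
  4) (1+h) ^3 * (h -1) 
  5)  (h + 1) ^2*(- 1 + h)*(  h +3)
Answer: 1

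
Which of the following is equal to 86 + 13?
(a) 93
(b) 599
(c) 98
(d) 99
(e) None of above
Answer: d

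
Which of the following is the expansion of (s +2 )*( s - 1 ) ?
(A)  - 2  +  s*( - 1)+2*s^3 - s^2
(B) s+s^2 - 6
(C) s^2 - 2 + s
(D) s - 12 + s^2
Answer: C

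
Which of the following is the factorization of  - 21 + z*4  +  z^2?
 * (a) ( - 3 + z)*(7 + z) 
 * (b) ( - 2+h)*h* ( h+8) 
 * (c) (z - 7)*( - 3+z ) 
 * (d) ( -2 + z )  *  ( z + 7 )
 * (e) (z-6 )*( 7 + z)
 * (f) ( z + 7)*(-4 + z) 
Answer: a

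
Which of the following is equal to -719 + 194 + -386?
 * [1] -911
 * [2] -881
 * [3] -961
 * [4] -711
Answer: 1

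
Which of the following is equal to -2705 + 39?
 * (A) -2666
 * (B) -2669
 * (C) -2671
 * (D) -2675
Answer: A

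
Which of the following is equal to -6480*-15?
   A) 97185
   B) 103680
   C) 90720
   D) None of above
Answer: D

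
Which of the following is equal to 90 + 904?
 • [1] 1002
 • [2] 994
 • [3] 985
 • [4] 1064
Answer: 2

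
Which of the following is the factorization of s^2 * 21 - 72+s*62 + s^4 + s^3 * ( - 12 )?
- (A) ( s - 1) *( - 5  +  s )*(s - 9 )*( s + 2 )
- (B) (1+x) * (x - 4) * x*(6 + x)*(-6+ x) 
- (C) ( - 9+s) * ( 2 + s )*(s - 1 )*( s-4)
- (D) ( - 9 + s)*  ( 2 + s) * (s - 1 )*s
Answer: C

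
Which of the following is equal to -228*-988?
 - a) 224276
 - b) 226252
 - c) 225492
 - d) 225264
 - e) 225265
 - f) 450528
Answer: d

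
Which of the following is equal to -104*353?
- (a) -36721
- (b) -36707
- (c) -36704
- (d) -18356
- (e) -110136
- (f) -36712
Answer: f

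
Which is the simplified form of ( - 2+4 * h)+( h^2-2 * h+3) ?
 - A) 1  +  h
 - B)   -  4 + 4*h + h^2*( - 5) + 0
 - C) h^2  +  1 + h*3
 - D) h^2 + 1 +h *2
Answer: D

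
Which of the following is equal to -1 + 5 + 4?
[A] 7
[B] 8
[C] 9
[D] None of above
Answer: B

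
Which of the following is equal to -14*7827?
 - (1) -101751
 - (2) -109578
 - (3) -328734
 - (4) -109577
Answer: 2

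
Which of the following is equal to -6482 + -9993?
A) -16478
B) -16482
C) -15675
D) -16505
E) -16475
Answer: E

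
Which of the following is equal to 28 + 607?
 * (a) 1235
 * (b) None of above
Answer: b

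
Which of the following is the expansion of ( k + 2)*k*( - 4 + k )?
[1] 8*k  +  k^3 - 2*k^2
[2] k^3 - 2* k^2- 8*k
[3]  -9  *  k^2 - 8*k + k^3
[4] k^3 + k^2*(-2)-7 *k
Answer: 2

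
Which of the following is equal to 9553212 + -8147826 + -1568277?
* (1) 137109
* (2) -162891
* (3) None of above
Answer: 2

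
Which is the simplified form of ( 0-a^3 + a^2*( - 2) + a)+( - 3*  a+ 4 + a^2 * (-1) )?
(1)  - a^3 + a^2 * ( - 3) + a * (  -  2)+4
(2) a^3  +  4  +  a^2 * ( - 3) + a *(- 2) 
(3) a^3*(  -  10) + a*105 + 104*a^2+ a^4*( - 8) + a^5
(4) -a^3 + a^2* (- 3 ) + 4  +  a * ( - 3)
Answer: 1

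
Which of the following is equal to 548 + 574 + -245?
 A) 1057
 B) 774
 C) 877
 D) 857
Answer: C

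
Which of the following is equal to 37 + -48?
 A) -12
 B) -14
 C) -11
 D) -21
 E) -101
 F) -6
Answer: C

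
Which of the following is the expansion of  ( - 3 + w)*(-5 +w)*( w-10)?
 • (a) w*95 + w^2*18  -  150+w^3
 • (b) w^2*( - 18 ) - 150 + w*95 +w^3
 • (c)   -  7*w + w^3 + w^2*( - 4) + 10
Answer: b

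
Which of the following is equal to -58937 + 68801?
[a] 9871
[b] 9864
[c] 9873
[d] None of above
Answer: b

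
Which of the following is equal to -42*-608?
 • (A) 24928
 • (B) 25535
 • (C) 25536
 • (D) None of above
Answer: C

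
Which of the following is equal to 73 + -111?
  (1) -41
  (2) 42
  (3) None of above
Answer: 3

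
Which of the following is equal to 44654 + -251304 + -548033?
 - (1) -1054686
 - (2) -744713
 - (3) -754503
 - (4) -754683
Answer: 4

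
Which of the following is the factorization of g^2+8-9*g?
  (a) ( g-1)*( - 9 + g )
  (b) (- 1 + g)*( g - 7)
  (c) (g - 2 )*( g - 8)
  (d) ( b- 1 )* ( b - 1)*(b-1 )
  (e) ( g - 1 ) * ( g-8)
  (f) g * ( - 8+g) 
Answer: e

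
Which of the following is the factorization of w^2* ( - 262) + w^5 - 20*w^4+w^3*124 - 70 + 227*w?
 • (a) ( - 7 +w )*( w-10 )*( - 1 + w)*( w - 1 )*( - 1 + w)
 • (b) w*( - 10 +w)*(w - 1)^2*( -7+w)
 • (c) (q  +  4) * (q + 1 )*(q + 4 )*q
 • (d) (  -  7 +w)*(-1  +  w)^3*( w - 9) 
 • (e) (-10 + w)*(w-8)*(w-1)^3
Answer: a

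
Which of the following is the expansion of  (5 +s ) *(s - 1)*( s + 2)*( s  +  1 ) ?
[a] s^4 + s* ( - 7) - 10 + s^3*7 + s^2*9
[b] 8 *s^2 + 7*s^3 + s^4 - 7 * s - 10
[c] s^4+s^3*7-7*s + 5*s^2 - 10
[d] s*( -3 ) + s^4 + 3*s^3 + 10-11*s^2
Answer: a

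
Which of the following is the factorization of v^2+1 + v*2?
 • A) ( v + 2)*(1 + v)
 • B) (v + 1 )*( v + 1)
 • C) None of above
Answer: B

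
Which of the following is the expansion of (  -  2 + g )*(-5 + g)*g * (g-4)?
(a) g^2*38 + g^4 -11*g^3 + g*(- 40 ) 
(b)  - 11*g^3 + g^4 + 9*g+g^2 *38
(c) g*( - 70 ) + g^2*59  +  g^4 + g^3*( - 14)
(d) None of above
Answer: a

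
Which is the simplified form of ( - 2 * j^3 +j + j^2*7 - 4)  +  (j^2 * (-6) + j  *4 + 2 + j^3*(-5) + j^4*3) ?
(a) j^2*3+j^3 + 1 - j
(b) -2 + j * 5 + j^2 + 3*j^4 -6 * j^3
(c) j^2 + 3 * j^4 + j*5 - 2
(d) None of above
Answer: d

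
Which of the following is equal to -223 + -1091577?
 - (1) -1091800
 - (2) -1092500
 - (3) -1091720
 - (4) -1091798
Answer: 1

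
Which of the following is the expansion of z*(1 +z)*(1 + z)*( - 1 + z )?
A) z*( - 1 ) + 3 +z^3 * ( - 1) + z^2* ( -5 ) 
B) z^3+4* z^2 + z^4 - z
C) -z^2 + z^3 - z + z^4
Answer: C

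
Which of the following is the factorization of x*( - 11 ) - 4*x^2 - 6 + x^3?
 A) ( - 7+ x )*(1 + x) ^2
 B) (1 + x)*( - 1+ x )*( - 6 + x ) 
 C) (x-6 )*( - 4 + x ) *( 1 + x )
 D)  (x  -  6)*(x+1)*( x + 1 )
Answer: D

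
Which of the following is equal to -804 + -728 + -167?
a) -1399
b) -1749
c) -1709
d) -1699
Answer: d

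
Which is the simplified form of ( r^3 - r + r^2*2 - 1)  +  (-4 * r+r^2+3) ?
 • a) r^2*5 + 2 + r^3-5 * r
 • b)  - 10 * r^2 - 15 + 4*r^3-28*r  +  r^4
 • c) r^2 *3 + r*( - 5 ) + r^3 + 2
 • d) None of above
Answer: c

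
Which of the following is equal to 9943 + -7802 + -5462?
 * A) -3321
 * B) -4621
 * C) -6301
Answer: A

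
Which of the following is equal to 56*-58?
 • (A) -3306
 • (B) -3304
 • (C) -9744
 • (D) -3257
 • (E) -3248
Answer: E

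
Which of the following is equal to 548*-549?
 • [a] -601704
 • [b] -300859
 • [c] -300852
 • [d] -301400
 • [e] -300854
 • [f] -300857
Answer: c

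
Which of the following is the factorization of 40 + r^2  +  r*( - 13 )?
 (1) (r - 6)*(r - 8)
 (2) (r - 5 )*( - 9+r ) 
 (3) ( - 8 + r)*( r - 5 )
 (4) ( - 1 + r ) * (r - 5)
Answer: 3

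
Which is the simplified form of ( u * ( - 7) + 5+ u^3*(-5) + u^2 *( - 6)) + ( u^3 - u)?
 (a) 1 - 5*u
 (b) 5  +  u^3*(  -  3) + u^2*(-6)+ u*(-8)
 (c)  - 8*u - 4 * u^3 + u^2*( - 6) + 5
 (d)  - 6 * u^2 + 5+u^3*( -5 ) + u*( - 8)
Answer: c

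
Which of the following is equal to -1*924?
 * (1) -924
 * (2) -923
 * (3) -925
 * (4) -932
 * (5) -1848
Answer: 1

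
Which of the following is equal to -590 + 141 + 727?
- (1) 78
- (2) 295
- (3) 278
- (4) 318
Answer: 3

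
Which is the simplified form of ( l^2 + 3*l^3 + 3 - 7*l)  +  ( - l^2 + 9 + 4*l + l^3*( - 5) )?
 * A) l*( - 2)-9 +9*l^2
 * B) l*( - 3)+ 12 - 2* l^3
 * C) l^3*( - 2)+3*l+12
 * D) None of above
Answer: B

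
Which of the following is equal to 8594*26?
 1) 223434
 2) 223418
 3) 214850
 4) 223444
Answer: 4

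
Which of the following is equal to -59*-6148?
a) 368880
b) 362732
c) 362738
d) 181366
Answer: b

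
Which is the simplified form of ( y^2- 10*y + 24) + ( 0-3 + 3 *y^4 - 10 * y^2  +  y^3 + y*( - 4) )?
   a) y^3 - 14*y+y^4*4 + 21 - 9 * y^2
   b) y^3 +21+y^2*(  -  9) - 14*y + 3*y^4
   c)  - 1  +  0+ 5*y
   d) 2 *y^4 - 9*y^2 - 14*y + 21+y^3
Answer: b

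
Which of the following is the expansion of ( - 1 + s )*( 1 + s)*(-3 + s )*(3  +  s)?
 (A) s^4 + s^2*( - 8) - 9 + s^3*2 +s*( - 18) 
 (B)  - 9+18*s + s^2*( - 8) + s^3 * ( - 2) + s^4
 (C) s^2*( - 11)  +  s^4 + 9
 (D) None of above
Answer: D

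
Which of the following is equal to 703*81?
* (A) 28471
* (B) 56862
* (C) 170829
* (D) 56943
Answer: D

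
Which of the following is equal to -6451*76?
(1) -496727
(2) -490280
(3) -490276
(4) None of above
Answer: 3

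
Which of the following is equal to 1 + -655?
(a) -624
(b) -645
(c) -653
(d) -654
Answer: d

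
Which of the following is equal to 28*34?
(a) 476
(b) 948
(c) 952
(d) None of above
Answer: c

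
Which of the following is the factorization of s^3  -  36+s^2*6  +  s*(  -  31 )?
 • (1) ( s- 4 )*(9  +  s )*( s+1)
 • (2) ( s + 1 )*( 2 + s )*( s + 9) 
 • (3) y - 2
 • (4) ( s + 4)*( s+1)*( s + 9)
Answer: 1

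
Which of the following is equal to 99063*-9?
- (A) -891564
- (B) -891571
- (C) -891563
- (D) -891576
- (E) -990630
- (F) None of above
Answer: F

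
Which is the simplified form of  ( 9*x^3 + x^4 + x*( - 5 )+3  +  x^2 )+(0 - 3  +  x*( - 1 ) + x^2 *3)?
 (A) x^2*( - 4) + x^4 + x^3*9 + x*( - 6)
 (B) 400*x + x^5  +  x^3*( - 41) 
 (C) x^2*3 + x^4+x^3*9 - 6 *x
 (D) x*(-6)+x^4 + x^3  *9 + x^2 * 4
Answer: D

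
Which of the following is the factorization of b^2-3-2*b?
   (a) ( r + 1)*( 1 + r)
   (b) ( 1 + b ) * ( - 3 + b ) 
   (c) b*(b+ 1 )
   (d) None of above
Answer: b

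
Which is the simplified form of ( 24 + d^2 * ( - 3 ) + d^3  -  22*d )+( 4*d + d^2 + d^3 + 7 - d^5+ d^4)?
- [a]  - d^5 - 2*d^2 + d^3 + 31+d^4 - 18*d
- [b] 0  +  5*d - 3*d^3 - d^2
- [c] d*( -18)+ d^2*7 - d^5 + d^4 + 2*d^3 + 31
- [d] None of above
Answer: d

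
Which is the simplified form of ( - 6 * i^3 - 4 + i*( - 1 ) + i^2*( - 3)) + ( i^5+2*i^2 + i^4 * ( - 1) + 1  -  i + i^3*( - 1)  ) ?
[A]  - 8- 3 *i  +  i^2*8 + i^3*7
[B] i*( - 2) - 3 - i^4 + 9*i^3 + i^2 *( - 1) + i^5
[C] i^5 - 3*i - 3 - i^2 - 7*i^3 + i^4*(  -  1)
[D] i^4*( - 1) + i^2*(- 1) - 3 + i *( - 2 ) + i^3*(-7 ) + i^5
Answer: D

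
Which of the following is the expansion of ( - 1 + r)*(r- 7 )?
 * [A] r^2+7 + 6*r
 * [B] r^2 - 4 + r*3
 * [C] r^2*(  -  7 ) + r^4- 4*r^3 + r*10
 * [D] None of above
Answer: D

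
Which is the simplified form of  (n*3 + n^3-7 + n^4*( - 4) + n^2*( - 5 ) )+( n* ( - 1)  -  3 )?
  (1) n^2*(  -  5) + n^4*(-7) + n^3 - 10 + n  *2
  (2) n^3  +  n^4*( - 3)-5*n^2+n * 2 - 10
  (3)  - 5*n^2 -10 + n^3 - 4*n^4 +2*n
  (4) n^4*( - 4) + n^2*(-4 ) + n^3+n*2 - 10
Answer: 3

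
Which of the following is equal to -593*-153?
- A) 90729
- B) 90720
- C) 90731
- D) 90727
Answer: A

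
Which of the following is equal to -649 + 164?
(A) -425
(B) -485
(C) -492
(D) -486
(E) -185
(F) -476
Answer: B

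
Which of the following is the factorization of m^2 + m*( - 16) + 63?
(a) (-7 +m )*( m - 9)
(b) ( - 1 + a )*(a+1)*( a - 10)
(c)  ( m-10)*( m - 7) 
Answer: a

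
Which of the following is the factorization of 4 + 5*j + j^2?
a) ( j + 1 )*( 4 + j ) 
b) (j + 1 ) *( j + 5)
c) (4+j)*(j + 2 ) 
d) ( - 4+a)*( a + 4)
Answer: a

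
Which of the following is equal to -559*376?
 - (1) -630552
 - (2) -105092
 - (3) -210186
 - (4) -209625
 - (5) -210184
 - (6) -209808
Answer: 5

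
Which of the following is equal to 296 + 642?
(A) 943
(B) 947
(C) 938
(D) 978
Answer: C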